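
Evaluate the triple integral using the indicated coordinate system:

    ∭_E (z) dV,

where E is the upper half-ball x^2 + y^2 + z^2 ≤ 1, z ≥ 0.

In spherical coordinates, x = ρ sin(φ) cos(θ), y = ρ sin(φ) sin(θ), z = ρ cos(φ), and dV = ρ^2 sin(φ) dρ dφ dθ.

The integrand becomes ρ cos(φ), so

    ∭_E (z) dV = ∫_{0}^{2π} ∫_{0}^{π/2} ∫_{0}^{1} (ρ cos(φ)) · ρ^2 sin(φ) dρ dφ dθ.

Inner (ρ): sin(2φ)/8.
Middle (φ): 1/8.
Outer (θ): π/4.

Therefore the triple integral equals π/4.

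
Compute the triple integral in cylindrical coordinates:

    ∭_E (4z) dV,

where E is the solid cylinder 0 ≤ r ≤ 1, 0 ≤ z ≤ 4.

In cylindrical coordinates, x = r cos(θ), y = r sin(θ), z = z, and dV = r dr dθ dz.

The integrand becomes 4z, so

    ∭_E (4z) dV = ∫_{0}^{2π} ∫_{0}^{1} ∫_{0}^{4} (4z) · r dz dr dθ.

Inner (z): 32r.
Middle (r from 0 to 1): 16.
Outer (θ): 32π.

Therefore the triple integral equals 32π.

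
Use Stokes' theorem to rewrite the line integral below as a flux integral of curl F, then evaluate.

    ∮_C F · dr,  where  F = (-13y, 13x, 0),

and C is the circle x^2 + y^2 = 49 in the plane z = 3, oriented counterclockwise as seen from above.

Let S be the flat disk x^2 + y^2 ≤ 49 in the plane z = 3, with upward unit normal n̂ = ẑ. By Stokes' theorem,

    ∮_C F · dr = ∬_S (∇ × F) · n̂ dS = ∬_D (curl F)_z dA,

where D is the disk x^2 + y^2 ≤ 49.

Compute the curl of F = (-13y, 13x, 0):
    (∇ × F)_x = ∂F_z/∂y - ∂F_y/∂z = 0,
    (∇ × F)_y = ∂F_x/∂z - ∂F_z/∂x = 0,
    (∇ × F)_z = ∂F_y/∂x - ∂F_x/∂y = 26.

On z = 3, (curl F)_z = 26.

Convert to polar (x = r cos θ, y = r sin θ, dA = r dr dθ); the integrand becomes 26, so

    ∬_D (curl F)_z dA = ∫_0^{2π} ∫_0^{7} (26) · r dr dθ.

Inner (r from 0 to 7): 637.
Outer (θ from 0 to 2π): 1274π.

Therefore ∮_C F · dr = 1274π.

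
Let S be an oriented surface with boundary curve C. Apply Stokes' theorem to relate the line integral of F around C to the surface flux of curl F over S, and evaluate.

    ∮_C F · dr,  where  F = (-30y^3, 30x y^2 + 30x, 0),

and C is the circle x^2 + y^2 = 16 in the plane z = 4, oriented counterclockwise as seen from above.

Let S be the flat disk x^2 + y^2 ≤ 16 in the plane z = 4, with upward unit normal n̂ = ẑ. By Stokes' theorem,

    ∮_C F · dr = ∬_S (∇ × F) · n̂ dS = ∬_D (curl F)_z dA,

where D is the disk x^2 + y^2 ≤ 16.

Compute the curl of F = (-30y^3, 30x y^2 + 30x, 0):
    (∇ × F)_x = ∂F_z/∂y - ∂F_y/∂z = 0,
    (∇ × F)_y = ∂F_x/∂z - ∂F_z/∂x = 0,
    (∇ × F)_z = ∂F_y/∂x - ∂F_x/∂y = 120y^2 + 30.

On z = 4, (curl F)_z = 120y^2 + 30.

Convert to polar (x = r cos θ, y = r sin θ, dA = r dr dθ); the integrand becomes 120r^2sin(θ)^2 + 30, so

    ∬_D (curl F)_z dA = ∫_0^{2π} ∫_0^{4} (120r^2sin(θ)^2 + 30) · r dr dθ.

Inner (r from 0 to 4): 7680sin(θ)^2 + 240.
Outer (θ from 0 to 2π): 8160π.

Therefore ∮_C F · dr = 8160π.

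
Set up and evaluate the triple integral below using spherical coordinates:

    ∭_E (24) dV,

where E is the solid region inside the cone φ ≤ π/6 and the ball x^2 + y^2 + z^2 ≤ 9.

In spherical coordinates, x = ρ sin(φ) cos(θ), y = ρ sin(φ) sin(θ), z = ρ cos(φ), and dV = ρ^2 sin(φ) dρ dφ dθ.

The integrand becomes 24, so

    ∭_E (24) dV = ∫_{0}^{2π} ∫_{0}^{π/6} ∫_{0}^{3} (24) · ρ^2 sin(φ) dρ dφ dθ.

Inner (ρ): 216sin(φ).
Middle (φ): 216 - 108sqrt(3).
Outer (θ): 216π (2 - sqrt(3)).

Therefore the triple integral equals 216π (2 - sqrt(3)).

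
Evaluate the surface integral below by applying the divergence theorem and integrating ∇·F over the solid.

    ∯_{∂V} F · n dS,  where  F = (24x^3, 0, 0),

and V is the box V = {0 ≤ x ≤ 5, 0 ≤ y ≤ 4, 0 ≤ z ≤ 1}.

By the divergence theorem,

    ∯_{∂V} F · n dS = ∭_V (∇ · F) dV.

Compute the divergence:
    ∇ · F = ∂F_x/∂x + ∂F_y/∂y + ∂F_z/∂z = 72x^2 + 0 + 0 = 72x^2.

V is a rectangular box, so dV = dx dy dz with 0 ≤ x ≤ 5, 0 ≤ y ≤ 4, 0 ≤ z ≤ 1.

Integrate (72x^2) over V as an iterated integral:

    ∭_V (∇·F) dV = ∫_0^{5} ∫_0^{4} ∫_0^{1} (72x^2) dz dy dx.

Inner (z from 0 to 1): 72x^2.
Middle (y from 0 to 4): 288x^2.
Outer (x from 0 to 5): 12000.

Therefore ∯_{∂V} F · n dS = 12000.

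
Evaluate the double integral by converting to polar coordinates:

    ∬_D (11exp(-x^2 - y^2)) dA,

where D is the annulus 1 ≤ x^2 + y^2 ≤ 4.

The region D is 1 ≤ r ≤ 2, 0 ≤ θ ≤ 2π in polar coordinates, where x = r cos(θ), y = r sin(θ), and dA = r dr dθ.

Under the substitution, the integrand becomes 11exp(-r^2), so

    ∬_D (11exp(-x^2 - y^2)) dA = ∫_{0}^{2π} ∫_{1}^{2} (11exp(-r^2)) · r dr dθ.

Inner integral (in r): ∫_{1}^{2} (11exp(-r^2)) · r dr = -(11 - 11exp(3))exp(-4)/2.

Outer integral (in θ): ∫_{0}^{2π} (-(11 - 11exp(3))exp(-4)/2) dθ = -11π (1 - exp(3))exp(-4).

Therefore ∬_D (11exp(-x^2 - y^2)) dA = -11π (1 - exp(3))exp(-4).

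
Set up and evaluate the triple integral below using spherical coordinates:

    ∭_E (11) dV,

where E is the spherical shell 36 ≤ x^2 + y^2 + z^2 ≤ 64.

In spherical coordinates, x = ρ sin(φ) cos(θ), y = ρ sin(φ) sin(θ), z = ρ cos(φ), and dV = ρ^2 sin(φ) dρ dφ dθ.

The integrand becomes 11, so

    ∭_E (11) dV = ∫_{0}^{2π} ∫_{0}^{π} ∫_{6}^{8} (11) · ρ^2 sin(φ) dρ dφ dθ.

Inner (ρ): 3256sin(φ)/3.
Middle (φ): 6512/3.
Outer (θ): 13024π/3.

Therefore the triple integral equals 13024π/3.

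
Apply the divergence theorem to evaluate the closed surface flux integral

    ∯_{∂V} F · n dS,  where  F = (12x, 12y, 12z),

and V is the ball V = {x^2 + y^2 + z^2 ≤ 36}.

By the divergence theorem,

    ∯_{∂V} F · n dS = ∭_V (∇ · F) dV.

Compute the divergence:
    ∇ · F = ∂F_x/∂x + ∂F_y/∂y + ∂F_z/∂z = 12 + 12 + 12 = 36.

In spherical coordinates, x = ρ sin(φ) cos(θ), y = ρ sin(φ) sin(θ), z = ρ cos(φ), dV = ρ^2 sin(φ) dρ dφ dθ, with 0 ≤ ρ ≤ 6, 0 ≤ φ ≤ π, 0 ≤ θ ≤ 2π.

The integrand, after substitution and multiplying by the volume element, becomes (36) · ρ^2 sin(φ), so

    ∭_V (∇·F) dV = ∫_0^{2π} ∫_0^{π} ∫_0^{6} (36) · ρ^2 sin(φ) dρ dφ dθ.

Inner (ρ from 0 to 6): 2592sin(φ).
Middle (φ from 0 to π): 5184.
Outer (θ from 0 to 2π): 10368π.

Therefore ∯_{∂V} F · n dS = 10368π.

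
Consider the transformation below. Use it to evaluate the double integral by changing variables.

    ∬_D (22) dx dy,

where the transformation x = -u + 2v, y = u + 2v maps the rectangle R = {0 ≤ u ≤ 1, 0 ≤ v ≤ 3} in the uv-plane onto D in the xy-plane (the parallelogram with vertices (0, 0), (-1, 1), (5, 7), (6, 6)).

Compute the Jacobian determinant of (x, y) with respect to (u, v):

    ∂(x,y)/∂(u,v) = | -1  2 | = (-1)(2) - (2)(1) = -4.
                   | 1  2 |

Its absolute value is |J| = 4 (the area scaling factor).

Substituting x = -u + 2v, y = u + 2v into the integrand,

    22 → 22,

so the integral becomes

    ∬_R (22) · |J| du dv = ∫_0^1 ∫_0^3 (88) dv du.

Inner (v): 264.
Outer (u): 264.

Therefore ∬_D (22) dx dy = 264.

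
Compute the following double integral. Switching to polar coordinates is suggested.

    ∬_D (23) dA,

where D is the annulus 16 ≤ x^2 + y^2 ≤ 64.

The region D is 4 ≤ r ≤ 8, 0 ≤ θ ≤ 2π in polar coordinates, where x = r cos(θ), y = r sin(θ), and dA = r dr dθ.

Under the substitution, the integrand becomes 23, so

    ∬_D (23) dA = ∫_{0}^{2π} ∫_{4}^{8} (23) · r dr dθ.

Inner integral (in r): ∫_{4}^{8} (23) · r dr = 552.

Outer integral (in θ): ∫_{0}^{2π} (552) dθ = 1104π.

Therefore ∬_D (23) dA = 1104π.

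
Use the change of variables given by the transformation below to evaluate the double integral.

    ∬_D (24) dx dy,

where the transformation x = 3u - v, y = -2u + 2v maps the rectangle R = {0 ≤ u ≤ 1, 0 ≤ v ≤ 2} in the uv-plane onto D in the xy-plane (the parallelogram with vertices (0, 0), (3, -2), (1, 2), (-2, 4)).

Compute the Jacobian determinant of (x, y) with respect to (u, v):

    ∂(x,y)/∂(u,v) = | 3  -1 | = (3)(2) - (-1)(-2) = 4.
                   | -2  2 |

Its absolute value is |J| = 4 (the area scaling factor).

Substituting x = 3u - v, y = -2u + 2v into the integrand,

    24 → 24,

so the integral becomes

    ∬_R (24) · |J| du dv = ∫_0^1 ∫_0^2 (96) dv du.

Inner (v): 192.
Outer (u): 192.

Therefore ∬_D (24) dx dy = 192.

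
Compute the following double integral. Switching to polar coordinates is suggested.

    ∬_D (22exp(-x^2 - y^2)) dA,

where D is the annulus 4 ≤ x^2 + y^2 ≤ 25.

The region D is 2 ≤ r ≤ 5, 0 ≤ θ ≤ 2π in polar coordinates, where x = r cos(θ), y = r sin(θ), and dA = r dr dθ.

Under the substitution, the integrand becomes 22exp(-r^2), so

    ∬_D (22exp(-x^2 - y^2)) dA = ∫_{0}^{2π} ∫_{2}^{5} (22exp(-r^2)) · r dr dθ.

Inner integral (in r): ∫_{2}^{5} (22exp(-r^2)) · r dr = -(11 - 11exp(21))exp(-25).

Outer integral (in θ): ∫_{0}^{2π} (-(11 - 11exp(21))exp(-25)) dθ = -22π (1 - exp(21))exp(-25).

Therefore ∬_D (22exp(-x^2 - y^2)) dA = -22π (1 - exp(21))exp(-25).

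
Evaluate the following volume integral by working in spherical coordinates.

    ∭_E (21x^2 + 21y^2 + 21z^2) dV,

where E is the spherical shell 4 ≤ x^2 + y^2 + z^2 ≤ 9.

In spherical coordinates, x = ρ sin(φ) cos(θ), y = ρ sin(φ) sin(θ), z = ρ cos(φ), and dV = ρ^2 sin(φ) dρ dφ dθ.

The integrand becomes 21ρ^2, so

    ∭_E (21x^2 + 21y^2 + 21z^2) dV = ∫_{0}^{2π} ∫_{0}^{π} ∫_{2}^{3} (21ρ^2) · ρ^2 sin(φ) dρ dφ dθ.

Inner (ρ): 4431sin(φ)/5.
Middle (φ): 8862/5.
Outer (θ): 17724π/5.

Therefore the triple integral equals 17724π/5.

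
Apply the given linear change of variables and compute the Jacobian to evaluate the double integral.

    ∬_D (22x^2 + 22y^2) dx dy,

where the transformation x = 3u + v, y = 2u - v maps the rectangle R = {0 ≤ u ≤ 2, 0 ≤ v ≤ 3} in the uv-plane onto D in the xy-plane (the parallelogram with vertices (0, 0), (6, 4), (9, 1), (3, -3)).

Compute the Jacobian determinant of (x, y) with respect to (u, v):

    ∂(x,y)/∂(u,v) = | 3  1 | = (3)(-1) - (1)(2) = -5.
                   | 2  -1 |

Its absolute value is |J| = 5 (the area scaling factor).

Substituting x = 3u + v, y = 2u - v into the integrand,

    22x^2 + 22y^2 → 286u^2 + 44u v + 44v^2,

so the integral becomes

    ∬_R (286u^2 + 44u v + 44v^2) · |J| du dv = ∫_0^2 ∫_0^3 (1430u^2 + 220u v + 220v^2) dv du.

Inner (v): 4290u^2 + 990u + 1980.
Outer (u): 17380.

Therefore ∬_D (22x^2 + 22y^2) dx dy = 17380.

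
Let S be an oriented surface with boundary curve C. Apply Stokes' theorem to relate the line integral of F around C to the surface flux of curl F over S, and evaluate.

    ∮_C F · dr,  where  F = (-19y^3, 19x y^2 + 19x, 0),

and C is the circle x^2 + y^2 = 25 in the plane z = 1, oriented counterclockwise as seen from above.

Let S be the flat disk x^2 + y^2 ≤ 25 in the plane z = 1, with upward unit normal n̂ = ẑ. By Stokes' theorem,

    ∮_C F · dr = ∬_S (∇ × F) · n̂ dS = ∬_D (curl F)_z dA,

where D is the disk x^2 + y^2 ≤ 25.

Compute the curl of F = (-19y^3, 19x y^2 + 19x, 0):
    (∇ × F)_x = ∂F_z/∂y - ∂F_y/∂z = 0,
    (∇ × F)_y = ∂F_x/∂z - ∂F_z/∂x = 0,
    (∇ × F)_z = ∂F_y/∂x - ∂F_x/∂y = 76y^2 + 19.

On z = 1, (curl F)_z = 76y^2 + 19.

Convert to polar (x = r cos θ, y = r sin θ, dA = r dr dθ); the integrand becomes 76r^2sin(θ)^2 + 19, so

    ∬_D (curl F)_z dA = ∫_0^{2π} ∫_0^{5} (76r^2sin(θ)^2 + 19) · r dr dθ.

Inner (r from 0 to 5): 11875sin(θ)^2 + 475/2.
Outer (θ from 0 to 2π): 12350π.

Therefore ∮_C F · dr = 12350π.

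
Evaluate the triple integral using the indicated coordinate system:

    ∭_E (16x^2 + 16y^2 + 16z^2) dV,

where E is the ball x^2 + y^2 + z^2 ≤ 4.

In spherical coordinates, x = ρ sin(φ) cos(θ), y = ρ sin(φ) sin(θ), z = ρ cos(φ), and dV = ρ^2 sin(φ) dρ dφ dθ.

The integrand becomes 16ρ^2, so

    ∭_E (16x^2 + 16y^2 + 16z^2) dV = ∫_{0}^{2π} ∫_{0}^{π} ∫_{0}^{2} (16ρ^2) · ρ^2 sin(φ) dρ dφ dθ.

Inner (ρ): 512sin(φ)/5.
Middle (φ): 1024/5.
Outer (θ): 2048π/5.

Therefore the triple integral equals 2048π/5.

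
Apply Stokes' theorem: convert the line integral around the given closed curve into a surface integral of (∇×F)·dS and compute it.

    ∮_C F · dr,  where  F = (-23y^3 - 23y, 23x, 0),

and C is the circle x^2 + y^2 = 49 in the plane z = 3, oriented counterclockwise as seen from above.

Let S be the flat disk x^2 + y^2 ≤ 49 in the plane z = 3, with upward unit normal n̂ = ẑ. By Stokes' theorem,

    ∮_C F · dr = ∬_S (∇ × F) · n̂ dS = ∬_D (curl F)_z dA,

where D is the disk x^2 + y^2 ≤ 49.

Compute the curl of F = (-23y^3 - 23y, 23x, 0):
    (∇ × F)_x = ∂F_z/∂y - ∂F_y/∂z = 0,
    (∇ × F)_y = ∂F_x/∂z - ∂F_z/∂x = 0,
    (∇ × F)_z = ∂F_y/∂x - ∂F_x/∂y = 69y^2 + 46.

On z = 3, (curl F)_z = 69y^2 + 46.

Convert to polar (x = r cos θ, y = r sin θ, dA = r dr dθ); the integrand becomes 69r^2sin(θ)^2 + 46, so

    ∬_D (curl F)_z dA = ∫_0^{2π} ∫_0^{7} (69r^2sin(θ)^2 + 46) · r dr dθ.

Inner (r from 0 to 7): 165669sin(θ)^2/4 + 1127.
Outer (θ from 0 to 2π): 174685π/4.

Therefore ∮_C F · dr = 174685π/4.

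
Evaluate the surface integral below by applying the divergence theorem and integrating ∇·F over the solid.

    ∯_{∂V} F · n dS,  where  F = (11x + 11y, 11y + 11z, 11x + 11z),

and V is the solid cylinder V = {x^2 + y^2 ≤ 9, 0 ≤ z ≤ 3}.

By the divergence theorem,

    ∯_{∂V} F · n dS = ∭_V (∇ · F) dV.

Compute the divergence:
    ∇ · F = ∂F_x/∂x + ∂F_y/∂y + ∂F_z/∂z = 11 + 11 + 11 = 33.

In cylindrical coordinates, x = r cos(θ), y = r sin(θ), z = z, dV = r dr dθ dz, with 0 ≤ r ≤ 3, 0 ≤ θ ≤ 2π, 0 ≤ z ≤ 3.

The integrand, after substitution and multiplying by the volume element, becomes (33) · r, so

    ∭_V (∇·F) dV = ∫_0^{2π} ∫_0^{3} ∫_0^{3} (33) · r dz dr dθ.

Inner (z from 0 to 3): 99r.
Middle (r from 0 to 3): 891/2.
Outer (θ from 0 to 2π): 891π.

Therefore ∯_{∂V} F · n dS = 891π.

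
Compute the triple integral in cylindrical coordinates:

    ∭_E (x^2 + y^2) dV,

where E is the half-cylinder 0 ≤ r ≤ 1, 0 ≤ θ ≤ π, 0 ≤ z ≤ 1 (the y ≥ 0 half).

In cylindrical coordinates, x = r cos(θ), y = r sin(θ), z = z, and dV = r dr dθ dz.

The integrand becomes r^2, so

    ∭_E (x^2 + y^2) dV = ∫_{0}^{π} ∫_{0}^{1} ∫_{0}^{1} (r^2) · r dz dr dθ.

Inner (z): r^3.
Middle (r from 0 to 1): 1/4.
Outer (θ): π/4.

Therefore the triple integral equals π/4.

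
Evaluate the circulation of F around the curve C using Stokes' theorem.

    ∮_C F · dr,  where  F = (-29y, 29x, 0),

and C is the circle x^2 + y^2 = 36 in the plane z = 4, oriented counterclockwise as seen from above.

Let S be the flat disk x^2 + y^2 ≤ 36 in the plane z = 4, with upward unit normal n̂ = ẑ. By Stokes' theorem,

    ∮_C F · dr = ∬_S (∇ × F) · n̂ dS = ∬_D (curl F)_z dA,

where D is the disk x^2 + y^2 ≤ 36.

Compute the curl of F = (-29y, 29x, 0):
    (∇ × F)_x = ∂F_z/∂y - ∂F_y/∂z = 0,
    (∇ × F)_y = ∂F_x/∂z - ∂F_z/∂x = 0,
    (∇ × F)_z = ∂F_y/∂x - ∂F_x/∂y = 58.

On z = 4, (curl F)_z = 58.

Convert to polar (x = r cos θ, y = r sin θ, dA = r dr dθ); the integrand becomes 58, so

    ∬_D (curl F)_z dA = ∫_0^{2π} ∫_0^{6} (58) · r dr dθ.

Inner (r from 0 to 6): 1044.
Outer (θ from 0 to 2π): 2088π.

Therefore ∮_C F · dr = 2088π.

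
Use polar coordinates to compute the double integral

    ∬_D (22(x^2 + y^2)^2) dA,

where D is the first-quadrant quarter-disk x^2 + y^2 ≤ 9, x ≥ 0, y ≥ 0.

The region D is 0 ≤ r ≤ 3, 0 ≤ θ ≤ π/2 in polar coordinates, where x = r cos(θ), y = r sin(θ), and dA = r dr dθ.

Under the substitution, the integrand becomes 22r^4, so

    ∬_D (22(x^2 + y^2)^2) dA = ∫_{0}^{π/2} ∫_{0}^{3} (22r^4) · r dr dθ.

Inner integral (in r): ∫_{0}^{3} (22r^4) · r dr = 2673.

Outer integral (in θ): ∫_{0}^{π/2} (2673) dθ = 2673π/2.

Therefore ∬_D (22(x^2 + y^2)^2) dA = 2673π/2.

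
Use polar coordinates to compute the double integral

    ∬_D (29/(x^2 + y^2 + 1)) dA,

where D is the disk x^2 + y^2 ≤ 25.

The region D is 0 ≤ r ≤ 5, 0 ≤ θ ≤ 2π in polar coordinates, where x = r cos(θ), y = r sin(θ), and dA = r dr dθ.

Under the substitution, the integrand becomes 29/(r^2 + 1), so

    ∬_D (29/(x^2 + y^2 + 1)) dA = ∫_{0}^{2π} ∫_{0}^{5} (29/(r^2 + 1)) · r dr dθ.

Inner integral (in r): ∫_{0}^{5} (29/(r^2 + 1)) · r dr = 29log(26)/2.

Outer integral (in θ): ∫_{0}^{2π} (29log(26)/2) dθ = 29π log(26).

Therefore ∬_D (29/(x^2 + y^2 + 1)) dA = 29π log(26).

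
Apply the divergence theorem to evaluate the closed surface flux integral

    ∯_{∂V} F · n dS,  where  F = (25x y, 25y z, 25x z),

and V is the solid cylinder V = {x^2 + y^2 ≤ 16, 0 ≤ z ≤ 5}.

By the divergence theorem,

    ∯_{∂V} F · n dS = ∭_V (∇ · F) dV.

Compute the divergence:
    ∇ · F = ∂F_x/∂x + ∂F_y/∂y + ∂F_z/∂z = 25y + 25z + 25x = 25x + 25y + 25z.

In cylindrical coordinates, x = r cos(θ), y = r sin(θ), z = z, dV = r dr dθ dz, with 0 ≤ r ≤ 4, 0 ≤ θ ≤ 2π, 0 ≤ z ≤ 5.

The integrand, after substitution and multiplying by the volume element, becomes (25sqrt(2)r sin(θ + π/4) + 25z) · r, so

    ∭_V (∇·F) dV = ∫_0^{2π} ∫_0^{4} ∫_0^{5} (25sqrt(2)r sin(θ + π/4) + 25z) · r dz dr dθ.

Inner (z from 0 to 5): 125r (2sqrt(2)r sin(θ + π/4) + 5)/2.
Middle (r from 0 to 4): 8000sqrt(2)sin(θ + π/4)/3 + 2500.
Outer (θ from 0 to 2π): 5000π.

Therefore ∯_{∂V} F · n dS = 5000π.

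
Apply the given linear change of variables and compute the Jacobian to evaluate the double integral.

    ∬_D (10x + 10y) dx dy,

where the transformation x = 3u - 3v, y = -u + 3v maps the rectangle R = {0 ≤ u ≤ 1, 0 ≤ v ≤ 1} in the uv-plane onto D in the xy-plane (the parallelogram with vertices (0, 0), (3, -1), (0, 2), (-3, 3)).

Compute the Jacobian determinant of (x, y) with respect to (u, v):

    ∂(x,y)/∂(u,v) = | 3  -3 | = (3)(3) - (-3)(-1) = 6.
                   | -1  3 |

Its absolute value is |J| = 6 (the area scaling factor).

Substituting x = 3u - 3v, y = -u + 3v into the integrand,

    10x + 10y → 20u,

so the integral becomes

    ∬_R (20u) · |J| du dv = ∫_0^1 ∫_0^1 (120u) dv du.

Inner (v): 120u.
Outer (u): 60.

Therefore ∬_D (10x + 10y) dx dy = 60.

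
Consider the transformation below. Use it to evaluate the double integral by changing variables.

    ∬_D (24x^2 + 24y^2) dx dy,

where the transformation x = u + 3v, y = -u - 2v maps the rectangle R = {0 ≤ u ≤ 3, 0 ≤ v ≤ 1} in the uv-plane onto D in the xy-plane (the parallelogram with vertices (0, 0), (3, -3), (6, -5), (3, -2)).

Compute the Jacobian determinant of (x, y) with respect to (u, v):

    ∂(x,y)/∂(u,v) = | 1  3 | = (1)(-2) - (3)(-1) = 1.
                   | -1  -2 |

Its absolute value is |J| = 1 (the area scaling factor).

Substituting x = u + 3v, y = -u - 2v into the integrand,

    24x^2 + 24y^2 → 48u^2 + 240u v + 312v^2,

so the integral becomes

    ∬_R (48u^2 + 240u v + 312v^2) · |J| du dv = ∫_0^3 ∫_0^1 (48u^2 + 240u v + 312v^2) dv du.

Inner (v): 48u^2 + 120u + 104.
Outer (u): 1284.

Therefore ∬_D (24x^2 + 24y^2) dx dy = 1284.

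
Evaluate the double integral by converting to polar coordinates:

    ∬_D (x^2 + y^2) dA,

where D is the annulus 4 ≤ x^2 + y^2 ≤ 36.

The region D is 2 ≤ r ≤ 6, 0 ≤ θ ≤ 2π in polar coordinates, where x = r cos(θ), y = r sin(θ), and dA = r dr dθ.

Under the substitution, the integrand becomes r^2, so

    ∬_D (x^2 + y^2) dA = ∫_{0}^{2π} ∫_{2}^{6} (r^2) · r dr dθ.

Inner integral (in r): ∫_{2}^{6} (r^2) · r dr = 320.

Outer integral (in θ): ∫_{0}^{2π} (320) dθ = 640π.

Therefore ∬_D (x^2 + y^2) dA = 640π.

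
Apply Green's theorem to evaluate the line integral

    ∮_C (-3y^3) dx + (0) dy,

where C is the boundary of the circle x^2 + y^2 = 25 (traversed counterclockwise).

Green's theorem converts the closed line integral into a double integral over the enclosed region D:

    ∮_C P dx + Q dy = ∬_D (∂Q/∂x - ∂P/∂y) dA.

Here P = -3y^3, Q = 0, so

    ∂Q/∂x = 0,    ∂P/∂y = -9y^2,
    ∂Q/∂x - ∂P/∂y = 9y^2.

D is the region x^2 + y^2 ≤ 25. Evaluating the double integral:

In polar coordinates (x = r cos θ, y = r sin θ, dA = r dr dθ) the integrand becomes 9r^2sin(θ)^2, so

    ∬_D (9y^2) dA = ∫_0^{2π} ∫_0^{5} (9r^2sin(θ)^2) · r dr dθ.

Inner (r from 0 to 5): 5625sin(θ)^2/4.
Outer (θ from 0 to 2π): 5625π/4.

Therefore ∮_C P dx + Q dy = 5625π/4.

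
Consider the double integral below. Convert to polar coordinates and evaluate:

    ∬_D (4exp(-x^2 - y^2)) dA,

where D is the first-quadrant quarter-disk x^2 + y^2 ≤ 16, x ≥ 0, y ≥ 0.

The region D is 0 ≤ r ≤ 4, 0 ≤ θ ≤ π/2 in polar coordinates, where x = r cos(θ), y = r sin(θ), and dA = r dr dθ.

Under the substitution, the integrand becomes 4exp(-r^2), so

    ∬_D (4exp(-x^2 - y^2)) dA = ∫_{0}^{π/2} ∫_{0}^{4} (4exp(-r^2)) · r dr dθ.

Inner integral (in r): ∫_{0}^{4} (4exp(-r^2)) · r dr = 2 - 2exp(-16).

Outer integral (in θ): ∫_{0}^{π/2} (2 - 2exp(-16)) dθ = -π exp(-16) + π.

Therefore ∬_D (4exp(-x^2 - y^2)) dA = -π exp(-16) + π.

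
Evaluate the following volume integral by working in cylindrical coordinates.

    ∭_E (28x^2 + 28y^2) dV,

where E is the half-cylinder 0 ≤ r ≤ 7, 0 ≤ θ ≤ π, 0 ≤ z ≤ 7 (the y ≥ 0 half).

In cylindrical coordinates, x = r cos(θ), y = r sin(θ), z = z, and dV = r dr dθ dz.

The integrand becomes 28r^2, so

    ∭_E (28x^2 + 28y^2) dV = ∫_{0}^{π} ∫_{0}^{7} ∫_{0}^{7} (28r^2) · r dz dr dθ.

Inner (z): 196r^3.
Middle (r from 0 to 7): 117649.
Outer (θ): 117649π.

Therefore the triple integral equals 117649π.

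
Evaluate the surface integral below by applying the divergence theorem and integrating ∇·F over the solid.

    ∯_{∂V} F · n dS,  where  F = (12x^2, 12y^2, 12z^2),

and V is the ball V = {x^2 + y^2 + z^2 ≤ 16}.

By the divergence theorem,

    ∯_{∂V} F · n dS = ∭_V (∇ · F) dV.

Compute the divergence:
    ∇ · F = ∂F_x/∂x + ∂F_y/∂y + ∂F_z/∂z = 24x + 24y + 24z.

In spherical coordinates, x = ρ sin(φ) cos(θ), y = ρ sin(φ) sin(θ), z = ρ cos(φ), dV = ρ^2 sin(φ) dρ dφ dθ, with 0 ≤ ρ ≤ 4, 0 ≤ φ ≤ π, 0 ≤ θ ≤ 2π.

The integrand, after substitution and multiplying by the volume element, becomes (24ρ (sqrt(2)sin(φ)sin(θ + π/4) + cos(φ))) · ρ^2 sin(φ), so

    ∭_V (∇·F) dV = ∫_0^{2π} ∫_0^{π} ∫_0^{4} (24ρ (sqrt(2)sin(φ)sin(θ + π/4) + cos(φ))) · ρ^2 sin(φ) dρ dφ dθ.

Inner (ρ from 0 to 4): 1536(sqrt(2)sin(φ)sin(θ + π/4) + cos(φ))sin(φ).
Middle (φ from 0 to π): 768sqrt(2)π sin(θ + π/4).
Outer (θ from 0 to 2π): 0.

Therefore ∯_{∂V} F · n dS = 0.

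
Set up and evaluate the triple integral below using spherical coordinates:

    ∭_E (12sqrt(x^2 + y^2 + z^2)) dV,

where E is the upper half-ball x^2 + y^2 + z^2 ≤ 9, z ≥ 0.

In spherical coordinates, x = ρ sin(φ) cos(θ), y = ρ sin(φ) sin(θ), z = ρ cos(φ), and dV = ρ^2 sin(φ) dρ dφ dθ.

The integrand becomes 12ρ, so

    ∭_E (12sqrt(x^2 + y^2 + z^2)) dV = ∫_{0}^{2π} ∫_{0}^{π/2} ∫_{0}^{3} (12ρ) · ρ^2 sin(φ) dρ dφ dθ.

Inner (ρ): 243sin(φ).
Middle (φ): 243.
Outer (θ): 486π.

Therefore the triple integral equals 486π.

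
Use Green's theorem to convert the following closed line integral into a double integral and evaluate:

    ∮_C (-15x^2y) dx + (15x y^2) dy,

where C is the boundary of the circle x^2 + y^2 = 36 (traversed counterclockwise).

Green's theorem converts the closed line integral into a double integral over the enclosed region D:

    ∮_C P dx + Q dy = ∬_D (∂Q/∂x - ∂P/∂y) dA.

Here P = -15x^2y, Q = 15x y^2, so

    ∂Q/∂x = 15y^2,    ∂P/∂y = -15x^2,
    ∂Q/∂x - ∂P/∂y = 15x^2 + 15y^2.

D is the region x^2 + y^2 ≤ 36. Evaluating the double integral:

In polar coordinates (x = r cos θ, y = r sin θ, dA = r dr dθ) the integrand becomes 15r^2, so

    ∬_D (15x^2 + 15y^2) dA = ∫_0^{2π} ∫_0^{6} (15r^2) · r dr dθ.

Inner (r from 0 to 6): 4860.
Outer (θ from 0 to 2π): 9720π.

Therefore ∮_C P dx + Q dy = 9720π.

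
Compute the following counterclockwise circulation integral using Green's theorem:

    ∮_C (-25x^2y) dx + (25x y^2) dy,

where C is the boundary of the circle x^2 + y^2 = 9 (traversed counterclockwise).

Green's theorem converts the closed line integral into a double integral over the enclosed region D:

    ∮_C P dx + Q dy = ∬_D (∂Q/∂x - ∂P/∂y) dA.

Here P = -25x^2y, Q = 25x y^2, so

    ∂Q/∂x = 25y^2,    ∂P/∂y = -25x^2,
    ∂Q/∂x - ∂P/∂y = 25x^2 + 25y^2.

D is the region x^2 + y^2 ≤ 9. Evaluating the double integral:

In polar coordinates (x = r cos θ, y = r sin θ, dA = r dr dθ) the integrand becomes 25r^2, so

    ∬_D (25x^2 + 25y^2) dA = ∫_0^{2π} ∫_0^{3} (25r^2) · r dr dθ.

Inner (r from 0 to 3): 2025/4.
Outer (θ from 0 to 2π): 2025π/2.

Therefore ∮_C P dx + Q dy = 2025π/2.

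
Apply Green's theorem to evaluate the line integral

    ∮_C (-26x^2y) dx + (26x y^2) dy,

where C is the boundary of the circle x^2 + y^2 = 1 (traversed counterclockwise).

Green's theorem converts the closed line integral into a double integral over the enclosed region D:

    ∮_C P dx + Q dy = ∬_D (∂Q/∂x - ∂P/∂y) dA.

Here P = -26x^2y, Q = 26x y^2, so

    ∂Q/∂x = 26y^2,    ∂P/∂y = -26x^2,
    ∂Q/∂x - ∂P/∂y = 26x^2 + 26y^2.

D is the region x^2 + y^2 ≤ 1. Evaluating the double integral:

In polar coordinates (x = r cos θ, y = r sin θ, dA = r dr dθ) the integrand becomes 26r^2, so

    ∬_D (26x^2 + 26y^2) dA = ∫_0^{2π} ∫_0^{1} (26r^2) · r dr dθ.

Inner (r from 0 to 1): 13/2.
Outer (θ from 0 to 2π): 13π.

Therefore ∮_C P dx + Q dy = 13π.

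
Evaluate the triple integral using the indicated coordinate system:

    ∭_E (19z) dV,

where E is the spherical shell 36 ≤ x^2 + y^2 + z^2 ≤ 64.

In spherical coordinates, x = ρ sin(φ) cos(θ), y = ρ sin(φ) sin(θ), z = ρ cos(φ), and dV = ρ^2 sin(φ) dρ dφ dθ.

The integrand becomes 19ρ cos(φ), so

    ∭_E (19z) dV = ∫_{0}^{2π} ∫_{0}^{π} ∫_{6}^{8} (19ρ cos(φ)) · ρ^2 sin(φ) dρ dφ dθ.

Inner (ρ): 6650sin(2φ).
Middle (φ): 0.
Outer (θ): 0.

Therefore the triple integral equals 0.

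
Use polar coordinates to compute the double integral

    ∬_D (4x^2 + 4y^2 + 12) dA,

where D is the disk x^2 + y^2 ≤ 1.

The region D is 0 ≤ r ≤ 1, 0 ≤ θ ≤ 2π in polar coordinates, where x = r cos(θ), y = r sin(θ), and dA = r dr dθ.

Under the substitution, the integrand becomes 4r^2 + 12, so

    ∬_D (4x^2 + 4y^2 + 12) dA = ∫_{0}^{2π} ∫_{0}^{1} (4r^2 + 12) · r dr dθ.

Inner integral (in r): ∫_{0}^{1} (4r^2 + 12) · r dr = 7.

Outer integral (in θ): ∫_{0}^{2π} (7) dθ = 14π.

Therefore ∬_D (4x^2 + 4y^2 + 12) dA = 14π.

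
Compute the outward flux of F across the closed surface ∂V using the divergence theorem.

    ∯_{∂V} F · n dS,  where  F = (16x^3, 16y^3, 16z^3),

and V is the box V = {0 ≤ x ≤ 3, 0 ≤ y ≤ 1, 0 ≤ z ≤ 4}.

By the divergence theorem,

    ∯_{∂V} F · n dS = ∭_V (∇ · F) dV.

Compute the divergence:
    ∇ · F = ∂F_x/∂x + ∂F_y/∂y + ∂F_z/∂z = 48x^2 + 48y^2 + 48z^2.

V is a rectangular box, so dV = dx dy dz with 0 ≤ x ≤ 3, 0 ≤ y ≤ 1, 0 ≤ z ≤ 4.

Integrate (48x^2 + 48y^2 + 48z^2) over V as an iterated integral:

    ∭_V (∇·F) dV = ∫_0^{3} ∫_0^{1} ∫_0^{4} (48x^2 + 48y^2 + 48z^2) dz dy dx.

Inner (z from 0 to 4): 192x^2 + 192y^2 + 1024.
Middle (y from 0 to 1): 192x^2 + 1088.
Outer (x from 0 to 3): 4992.

Therefore ∯_{∂V} F · n dS = 4992.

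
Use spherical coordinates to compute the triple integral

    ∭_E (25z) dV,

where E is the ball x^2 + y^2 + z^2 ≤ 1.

In spherical coordinates, x = ρ sin(φ) cos(θ), y = ρ sin(φ) sin(θ), z = ρ cos(φ), and dV = ρ^2 sin(φ) dρ dφ dθ.

The integrand becomes 25ρ cos(φ), so

    ∭_E (25z) dV = ∫_{0}^{2π} ∫_{0}^{π} ∫_{0}^{1} (25ρ cos(φ)) · ρ^2 sin(φ) dρ dφ dθ.

Inner (ρ): 25sin(2φ)/8.
Middle (φ): 0.
Outer (θ): 0.

Therefore the triple integral equals 0.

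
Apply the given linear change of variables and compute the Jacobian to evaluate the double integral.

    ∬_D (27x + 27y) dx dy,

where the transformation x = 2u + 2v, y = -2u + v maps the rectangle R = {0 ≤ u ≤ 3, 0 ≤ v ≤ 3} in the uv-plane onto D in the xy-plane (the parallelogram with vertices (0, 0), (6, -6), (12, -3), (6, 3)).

Compute the Jacobian determinant of (x, y) with respect to (u, v):

    ∂(x,y)/∂(u,v) = | 2  2 | = (2)(1) - (2)(-2) = 6.
                   | -2  1 |

Its absolute value is |J| = 6 (the area scaling factor).

Substituting x = 2u + 2v, y = -2u + v into the integrand,

    27x + 27y → 81v,

so the integral becomes

    ∬_R (81v) · |J| du dv = ∫_0^3 ∫_0^3 (486v) dv du.

Inner (v): 2187.
Outer (u): 6561.

Therefore ∬_D (27x + 27y) dx dy = 6561.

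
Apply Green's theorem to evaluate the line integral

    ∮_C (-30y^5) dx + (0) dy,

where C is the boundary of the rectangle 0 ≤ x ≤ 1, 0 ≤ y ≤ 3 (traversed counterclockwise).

Green's theorem converts the closed line integral into a double integral over the enclosed region D:

    ∮_C P dx + Q dy = ∬_D (∂Q/∂x - ∂P/∂y) dA.

Here P = -30y^5, Q = 0, so

    ∂Q/∂x = 0,    ∂P/∂y = -150y^4,
    ∂Q/∂x - ∂P/∂y = 150y^4.

D is the region 0 ≤ x ≤ 1, 0 ≤ y ≤ 3. Evaluating the double integral:

    ∬_D (150y^4) dA = ∫_0^{1} ∫_0^{3} (150y^4) dy dx.

Inner (y from 0 to 3): 7290.
Outer (x from 0 to 1): 7290.

Therefore ∮_C P dx + Q dy = 7290.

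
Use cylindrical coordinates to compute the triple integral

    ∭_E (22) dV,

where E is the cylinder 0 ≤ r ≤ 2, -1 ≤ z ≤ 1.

In cylindrical coordinates, x = r cos(θ), y = r sin(θ), z = z, and dV = r dr dθ dz.

The integrand becomes 22, so

    ∭_E (22) dV = ∫_{0}^{2π} ∫_{0}^{2} ∫_{-1}^{1} (22) · r dz dr dθ.

Inner (z): 44r.
Middle (r from 0 to 2): 88.
Outer (θ): 176π.

Therefore the triple integral equals 176π.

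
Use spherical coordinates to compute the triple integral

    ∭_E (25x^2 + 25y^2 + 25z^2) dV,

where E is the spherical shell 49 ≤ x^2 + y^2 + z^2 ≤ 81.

In spherical coordinates, x = ρ sin(φ) cos(θ), y = ρ sin(φ) sin(θ), z = ρ cos(φ), and dV = ρ^2 sin(φ) dρ dφ dθ.

The integrand becomes 25ρ^2, so

    ∭_E (25x^2 + 25y^2 + 25z^2) dV = ∫_{0}^{2π} ∫_{0}^{π} ∫_{7}^{9} (25ρ^2) · ρ^2 sin(φ) dρ dφ dθ.

Inner (ρ): 211210sin(φ).
Middle (φ): 422420.
Outer (θ): 844840π.

Therefore the triple integral equals 844840π.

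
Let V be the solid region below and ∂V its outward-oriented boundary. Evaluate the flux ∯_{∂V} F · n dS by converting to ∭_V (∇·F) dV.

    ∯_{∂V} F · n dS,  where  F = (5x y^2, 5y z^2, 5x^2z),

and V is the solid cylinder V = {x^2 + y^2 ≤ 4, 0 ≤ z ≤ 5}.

By the divergence theorem,

    ∯_{∂V} F · n dS = ∭_V (∇ · F) dV.

Compute the divergence:
    ∇ · F = ∂F_x/∂x + ∂F_y/∂y + ∂F_z/∂z = 5y^2 + 5z^2 + 5x^2 = 5x^2 + 5y^2 + 5z^2.

In cylindrical coordinates, x = r cos(θ), y = r sin(θ), z = z, dV = r dr dθ dz, with 0 ≤ r ≤ 2, 0 ≤ θ ≤ 2π, 0 ≤ z ≤ 5.

The integrand, after substitution and multiplying by the volume element, becomes (5r^2 + 5z^2) · r, so

    ∭_V (∇·F) dV = ∫_0^{2π} ∫_0^{2} ∫_0^{5} (5r^2 + 5z^2) · r dz dr dθ.

Inner (z from 0 to 5): 25r (r^2 + 25/3).
Middle (r from 0 to 2): 1550/3.
Outer (θ from 0 to 2π): 3100π/3.

Therefore ∯_{∂V} F · n dS = 3100π/3.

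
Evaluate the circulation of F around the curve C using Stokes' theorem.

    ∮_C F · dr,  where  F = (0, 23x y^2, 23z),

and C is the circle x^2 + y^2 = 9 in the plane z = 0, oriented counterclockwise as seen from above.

Let S be the flat disk x^2 + y^2 ≤ 9 in the plane z = 0, with upward unit normal n̂ = ẑ. By Stokes' theorem,

    ∮_C F · dr = ∬_S (∇ × F) · n̂ dS = ∬_D (curl F)_z dA,

where D is the disk x^2 + y^2 ≤ 9.

Compute the curl of F = (0, 23x y^2, 23z):
    (∇ × F)_x = ∂F_z/∂y - ∂F_y/∂z = 0,
    (∇ × F)_y = ∂F_x/∂z - ∂F_z/∂x = 0,
    (∇ × F)_z = ∂F_y/∂x - ∂F_x/∂y = 23y^2.

On z = 0, (curl F)_z = 23y^2.

Convert to polar (x = r cos θ, y = r sin θ, dA = r dr dθ); the integrand becomes 23r^2sin(θ)^2, so

    ∬_D (curl F)_z dA = ∫_0^{2π} ∫_0^{3} (23r^2sin(θ)^2) · r dr dθ.

Inner (r from 0 to 3): 1863sin(θ)^2/4.
Outer (θ from 0 to 2π): 1863π/4.

Therefore ∮_C F · dr = 1863π/4.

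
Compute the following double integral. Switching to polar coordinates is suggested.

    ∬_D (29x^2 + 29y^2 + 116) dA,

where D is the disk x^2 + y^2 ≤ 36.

The region D is 0 ≤ r ≤ 6, 0 ≤ θ ≤ 2π in polar coordinates, where x = r cos(θ), y = r sin(θ), and dA = r dr dθ.

Under the substitution, the integrand becomes 29r^2 + 116, so

    ∬_D (29x^2 + 29y^2 + 116) dA = ∫_{0}^{2π} ∫_{0}^{6} (29r^2 + 116) · r dr dθ.

Inner integral (in r): ∫_{0}^{6} (29r^2 + 116) · r dr = 11484.

Outer integral (in θ): ∫_{0}^{2π} (11484) dθ = 22968π.

Therefore ∬_D (29x^2 + 29y^2 + 116) dA = 22968π.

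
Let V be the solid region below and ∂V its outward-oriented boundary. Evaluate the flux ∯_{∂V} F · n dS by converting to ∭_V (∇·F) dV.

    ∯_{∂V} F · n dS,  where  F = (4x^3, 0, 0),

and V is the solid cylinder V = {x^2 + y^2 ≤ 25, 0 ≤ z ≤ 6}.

By the divergence theorem,

    ∯_{∂V} F · n dS = ∭_V (∇ · F) dV.

Compute the divergence:
    ∇ · F = ∂F_x/∂x + ∂F_y/∂y + ∂F_z/∂z = 12x^2 + 0 + 0 = 12x^2.

In cylindrical coordinates, x = r cos(θ), y = r sin(θ), z = z, dV = r dr dθ dz, with 0 ≤ r ≤ 5, 0 ≤ θ ≤ 2π, 0 ≤ z ≤ 6.

The integrand, after substitution and multiplying by the volume element, becomes (12r^2cos(θ)^2) · r, so

    ∭_V (∇·F) dV = ∫_0^{2π} ∫_0^{5} ∫_0^{6} (12r^2cos(θ)^2) · r dz dr dθ.

Inner (z from 0 to 6): 72r^3cos(θ)^2.
Middle (r from 0 to 5): 11250cos(θ)^2.
Outer (θ from 0 to 2π): 11250π.

Therefore ∯_{∂V} F · n dS = 11250π.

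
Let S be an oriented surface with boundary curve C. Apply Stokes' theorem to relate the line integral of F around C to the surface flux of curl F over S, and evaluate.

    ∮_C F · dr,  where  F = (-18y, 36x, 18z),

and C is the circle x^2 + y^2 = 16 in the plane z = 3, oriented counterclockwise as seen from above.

Let S be the flat disk x^2 + y^2 ≤ 16 in the plane z = 3, with upward unit normal n̂ = ẑ. By Stokes' theorem,

    ∮_C F · dr = ∬_S (∇ × F) · n̂ dS = ∬_D (curl F)_z dA,

where D is the disk x^2 + y^2 ≤ 16.

Compute the curl of F = (-18y, 36x, 18z):
    (∇ × F)_x = ∂F_z/∂y - ∂F_y/∂z = 0,
    (∇ × F)_y = ∂F_x/∂z - ∂F_z/∂x = 0,
    (∇ × F)_z = ∂F_y/∂x - ∂F_x/∂y = 54.

On z = 3, (curl F)_z = 54.

Convert to polar (x = r cos θ, y = r sin θ, dA = r dr dθ); the integrand becomes 54, so

    ∬_D (curl F)_z dA = ∫_0^{2π} ∫_0^{4} (54) · r dr dθ.

Inner (r from 0 to 4): 432.
Outer (θ from 0 to 2π): 864π.

Therefore ∮_C F · dr = 864π.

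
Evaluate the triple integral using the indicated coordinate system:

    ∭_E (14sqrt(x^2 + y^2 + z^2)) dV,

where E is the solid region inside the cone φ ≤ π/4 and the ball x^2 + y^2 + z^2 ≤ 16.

In spherical coordinates, x = ρ sin(φ) cos(θ), y = ρ sin(φ) sin(θ), z = ρ cos(φ), and dV = ρ^2 sin(φ) dρ dφ dθ.

The integrand becomes 14ρ, so

    ∭_E (14sqrt(x^2 + y^2 + z^2)) dV = ∫_{0}^{2π} ∫_{0}^{π/4} ∫_{0}^{4} (14ρ) · ρ^2 sin(φ) dρ dφ dθ.

Inner (ρ): 896sin(φ).
Middle (φ): 896 - 448sqrt(2).
Outer (θ): 896π (2 - sqrt(2)).

Therefore the triple integral equals 896π (2 - sqrt(2)).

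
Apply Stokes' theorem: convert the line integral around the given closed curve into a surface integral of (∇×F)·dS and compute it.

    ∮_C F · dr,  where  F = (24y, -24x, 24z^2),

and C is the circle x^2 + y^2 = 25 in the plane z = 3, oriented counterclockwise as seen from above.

Let S be the flat disk x^2 + y^2 ≤ 25 in the plane z = 3, with upward unit normal n̂ = ẑ. By Stokes' theorem,

    ∮_C F · dr = ∬_S (∇ × F) · n̂ dS = ∬_D (curl F)_z dA,

where D is the disk x^2 + y^2 ≤ 25.

Compute the curl of F = (24y, -24x, 24z^2):
    (∇ × F)_x = ∂F_z/∂y - ∂F_y/∂z = 0,
    (∇ × F)_y = ∂F_x/∂z - ∂F_z/∂x = 0,
    (∇ × F)_z = ∂F_y/∂x - ∂F_x/∂y = -48.

On z = 3, (curl F)_z = -48.

Convert to polar (x = r cos θ, y = r sin θ, dA = r dr dθ); the integrand becomes -48, so

    ∬_D (curl F)_z dA = ∫_0^{2π} ∫_0^{5} (-48) · r dr dθ.

Inner (r from 0 to 5): -600.
Outer (θ from 0 to 2π): -1200π.

Therefore ∮_C F · dr = -1200π.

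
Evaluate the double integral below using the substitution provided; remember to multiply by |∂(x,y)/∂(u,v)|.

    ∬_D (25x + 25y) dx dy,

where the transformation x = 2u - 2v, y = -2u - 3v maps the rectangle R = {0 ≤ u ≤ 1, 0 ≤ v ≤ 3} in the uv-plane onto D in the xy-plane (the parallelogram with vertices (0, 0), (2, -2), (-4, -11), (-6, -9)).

Compute the Jacobian determinant of (x, y) with respect to (u, v):

    ∂(x,y)/∂(u,v) = | 2  -2 | = (2)(-3) - (-2)(-2) = -10.
                   | -2  -3 |

Its absolute value is |J| = 10 (the area scaling factor).

Substituting x = 2u - 2v, y = -2u - 3v into the integrand,

    25x + 25y → -125v,

so the integral becomes

    ∬_R (-125v) · |J| du dv = ∫_0^1 ∫_0^3 (-1250v) dv du.

Inner (v): -5625.
Outer (u): -5625.

Therefore ∬_D (25x + 25y) dx dy = -5625.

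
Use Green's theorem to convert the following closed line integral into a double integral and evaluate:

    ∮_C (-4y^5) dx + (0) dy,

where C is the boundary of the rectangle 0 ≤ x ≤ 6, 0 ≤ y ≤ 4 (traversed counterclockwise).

Green's theorem converts the closed line integral into a double integral over the enclosed region D:

    ∮_C P dx + Q dy = ∬_D (∂Q/∂x - ∂P/∂y) dA.

Here P = -4y^5, Q = 0, so

    ∂Q/∂x = 0,    ∂P/∂y = -20y^4,
    ∂Q/∂x - ∂P/∂y = 20y^4.

D is the region 0 ≤ x ≤ 6, 0 ≤ y ≤ 4. Evaluating the double integral:

    ∬_D (20y^4) dA = ∫_0^{6} ∫_0^{4} (20y^4) dy dx.

Inner (y from 0 to 4): 4096.
Outer (x from 0 to 6): 24576.

Therefore ∮_C P dx + Q dy = 24576.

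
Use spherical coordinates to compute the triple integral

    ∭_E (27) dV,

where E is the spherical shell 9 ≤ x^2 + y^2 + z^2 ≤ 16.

In spherical coordinates, x = ρ sin(φ) cos(θ), y = ρ sin(φ) sin(θ), z = ρ cos(φ), and dV = ρ^2 sin(φ) dρ dφ dθ.

The integrand becomes 27, so

    ∭_E (27) dV = ∫_{0}^{2π} ∫_{0}^{π} ∫_{3}^{4} (27) · ρ^2 sin(φ) dρ dφ dθ.

Inner (ρ): 333sin(φ).
Middle (φ): 666.
Outer (θ): 1332π.

Therefore the triple integral equals 1332π.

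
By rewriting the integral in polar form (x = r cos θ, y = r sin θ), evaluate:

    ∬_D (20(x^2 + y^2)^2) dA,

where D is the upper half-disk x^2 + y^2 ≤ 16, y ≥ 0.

The region D is 0 ≤ r ≤ 4, 0 ≤ θ ≤ π in polar coordinates, where x = r cos(θ), y = r sin(θ), and dA = r dr dθ.

Under the substitution, the integrand becomes 20r^4, so

    ∬_D (20(x^2 + y^2)^2) dA = ∫_{0}^{π} ∫_{0}^{4} (20r^4) · r dr dθ.

Inner integral (in r): ∫_{0}^{4} (20r^4) · r dr = 40960/3.

Outer integral (in θ): ∫_{0}^{π} (40960/3) dθ = 40960π/3.

Therefore ∬_D (20(x^2 + y^2)^2) dA = 40960π/3.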